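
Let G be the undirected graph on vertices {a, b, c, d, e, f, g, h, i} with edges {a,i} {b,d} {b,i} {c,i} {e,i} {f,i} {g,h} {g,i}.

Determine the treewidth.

1

A width-1 tree decomposition is:
Bags: B1 = {a, i}  B2 = {b, i}  B3 = {g, i}  B4 = {e, i}  B5 = {b, d}  B6 = {c, i}  B7 = {g, h}  B8 = {f, i}
Tree: B1–B2, B2–B3, B1–B4, B2–B5, B4–B6, B3–B7, B1–B8
Every bag has size at most 2, so the width is 2 − 1 = 1 and tw(G) ≤ 1. G has an edge, so its treewidth is at least 1. Hence tw(G) = 1 exactly.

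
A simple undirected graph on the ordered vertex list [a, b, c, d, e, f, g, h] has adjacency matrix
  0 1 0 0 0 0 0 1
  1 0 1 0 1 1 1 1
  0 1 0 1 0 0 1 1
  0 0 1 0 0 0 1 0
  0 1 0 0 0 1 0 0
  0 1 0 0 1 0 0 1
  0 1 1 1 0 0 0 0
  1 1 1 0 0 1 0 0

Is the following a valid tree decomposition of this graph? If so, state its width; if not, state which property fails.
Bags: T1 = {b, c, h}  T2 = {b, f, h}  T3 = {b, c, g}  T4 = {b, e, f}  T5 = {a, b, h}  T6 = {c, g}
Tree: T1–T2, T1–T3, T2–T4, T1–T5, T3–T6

No — vertex d appears in no bag.

A tree decomposition must satisfy three properties: every vertex lies in some bag; for every edge, both endpoints lie together in some bag; and for every vertex, the bags containing it form a connected subtree. Here vertex d appears in no bag, so the decomposition is invalid.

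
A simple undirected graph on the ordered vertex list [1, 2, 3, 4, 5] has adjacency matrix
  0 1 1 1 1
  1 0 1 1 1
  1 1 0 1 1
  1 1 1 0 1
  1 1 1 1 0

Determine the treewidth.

4

A width-4 tree decomposition is:
Bags: B1 = {1, 2, 3, 4, 5}
Tree: (single bag)
A single bag containing all 5 vertices is trivially a valid decomposition of width 4. For the lower bound, the 5 vertices {1, 2, 3, 4, 5} are pairwise adjacent, and any tree decomposition puts a clique entirely inside one bag — forcing width ≥ 4. The upper and lower bounds meet at 4, so that is the treewidth.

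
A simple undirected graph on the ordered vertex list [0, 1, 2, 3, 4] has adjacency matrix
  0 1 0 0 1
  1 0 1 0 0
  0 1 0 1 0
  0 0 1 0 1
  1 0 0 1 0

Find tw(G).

2

A width-2 tree decomposition is:
Bags: B1 = {0, 1, 4}  B2 = {1, 2, 4}  B3 = {2, 3, 4}
Tree: B1–B2, B2–B3
Every bag has size at most 3, so the width is 3 − 1 = 2 and tw(G) ≤ 2. For the lower bound, G contains the cycle 4–0–1–2–3–4, so G is not a forest; only forests have treewidth ≤ 1, hence tw(G) ≥ 2. Therefore the treewidth is 2.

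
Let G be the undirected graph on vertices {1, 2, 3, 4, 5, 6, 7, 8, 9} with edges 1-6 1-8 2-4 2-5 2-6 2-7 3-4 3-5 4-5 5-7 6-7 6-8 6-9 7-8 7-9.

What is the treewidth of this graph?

2

A width-2 tree decomposition is:
Bags: B1 = {2, 5, 7}  B2 = {2, 6, 7}  B3 = {6, 7, 8}  B4 = {2, 4, 5}  B5 = {6, 7, 9}  B6 = {1, 6, 8}  B7 = {3, 4, 5}
Tree: B1–B2, B2–B3, B1–B4, B3–B5, B3–B6, B4–B7
Each bag holds 3 vertices, so the decomposition has width 2, which upper-bounds the treewidth. For the lower bound, the 3 vertices {3, 4, 5} are pairwise adjacent, and any tree decomposition puts a clique entirely inside one bag — forcing width ≥ 2. Combining the bounds, tw(G) = 2.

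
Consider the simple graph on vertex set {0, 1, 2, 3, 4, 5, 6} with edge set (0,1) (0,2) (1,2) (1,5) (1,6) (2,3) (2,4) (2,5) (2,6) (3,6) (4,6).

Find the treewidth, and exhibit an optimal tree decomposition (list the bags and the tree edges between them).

The largest bag has 3 vertices, giving width 2; this decomposition certifies tw(G) ≤ 2. For the lower bound, the 3 vertices {0, 1, 2} are pairwise adjacent, and any tree decomposition puts a clique entirely inside one bag — forcing width ≥ 2. Therefore the treewidth is 2.

Treewidth 2.
Bags: B1 = {1, 2, 5}  B2 = {1, 2, 6}  B3 = {2, 3, 6}  B4 = {2, 4, 6}  B5 = {0, 1, 2}
Tree: B1–B2, B2–B3, B2–B4, B1–B5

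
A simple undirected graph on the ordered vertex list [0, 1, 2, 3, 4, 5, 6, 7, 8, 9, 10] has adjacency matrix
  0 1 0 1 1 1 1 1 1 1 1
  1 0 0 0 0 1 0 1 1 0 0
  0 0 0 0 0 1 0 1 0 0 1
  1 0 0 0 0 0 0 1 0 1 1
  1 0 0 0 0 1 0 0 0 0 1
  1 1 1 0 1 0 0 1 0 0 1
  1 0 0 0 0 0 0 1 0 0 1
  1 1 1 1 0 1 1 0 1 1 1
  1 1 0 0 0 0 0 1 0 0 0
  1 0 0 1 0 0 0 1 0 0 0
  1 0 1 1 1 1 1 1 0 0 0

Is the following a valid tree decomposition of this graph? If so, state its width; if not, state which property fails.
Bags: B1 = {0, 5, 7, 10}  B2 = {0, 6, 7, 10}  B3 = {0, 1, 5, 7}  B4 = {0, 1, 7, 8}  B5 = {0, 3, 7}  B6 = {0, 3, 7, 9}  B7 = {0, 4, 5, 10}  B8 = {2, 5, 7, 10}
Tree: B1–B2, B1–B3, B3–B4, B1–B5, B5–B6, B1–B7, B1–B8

A tree decomposition must satisfy three properties: every vertex lies in some bag; for every edge, both endpoints lie together in some bag; and for every vertex, the bags containing it form a connected subtree. Here edge (10,3) lies in no bag, so the decomposition is invalid.

No — edge (10,3) lies in no bag.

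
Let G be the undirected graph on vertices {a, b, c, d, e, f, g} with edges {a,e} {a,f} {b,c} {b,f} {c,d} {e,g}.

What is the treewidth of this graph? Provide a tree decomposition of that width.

Treewidth 1.
One such decomposition:
Bags: B1 = {e, g}  B2 = {a, e}  B3 = {a, f}  B4 = {b, f}  B5 = {b, c}  B6 = {c, d}
Tree: B1–B2, B2–B3, B3–B4, B4–B5, B5–B6

Each bag holds 2 vertices, so the decomposition has width 1, which upper-bounds the treewidth. Since G has at least one edge (e.g. g–e), it is not an edgeless graph, so tw(G) ≥ 1. Hence tw(G) = 1 exactly.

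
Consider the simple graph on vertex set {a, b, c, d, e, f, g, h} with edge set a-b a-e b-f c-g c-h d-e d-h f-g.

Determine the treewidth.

2

A width-2 tree decomposition is:
Bags: B1 = {c, d, h}  B2 = {c, d, e}  B3 = {a, c, e}  B4 = {a, b, c}  B5 = {b, c, f}  B6 = {c, f, g}
Tree: B1–B2, B2–B3, B3–B4, B4–B5, B5–B6
Each bag holds 3 vertices, so the decomposition has width 2, which upper-bounds the treewidth. For the lower bound, G contains the cycle c–h–d–e–a–b–f–g–c, so G is not a forest; only forests have treewidth ≤ 1, hence tw(G) ≥ 2. Hence tw(G) = 2 exactly.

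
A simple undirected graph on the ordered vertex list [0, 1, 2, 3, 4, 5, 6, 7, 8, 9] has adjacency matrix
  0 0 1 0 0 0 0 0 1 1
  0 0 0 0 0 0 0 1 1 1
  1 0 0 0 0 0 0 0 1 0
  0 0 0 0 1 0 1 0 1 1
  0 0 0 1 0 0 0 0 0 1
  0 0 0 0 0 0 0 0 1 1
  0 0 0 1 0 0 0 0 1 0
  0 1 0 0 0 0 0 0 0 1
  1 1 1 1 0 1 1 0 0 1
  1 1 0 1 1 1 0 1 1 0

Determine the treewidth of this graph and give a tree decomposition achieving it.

The largest bag has 3 vertices, giving width 2; this decomposition certifies tw(G) ≤ 2. On the other hand G contains the 3-clique {0, 8, 9}. A clique must lie in a single bag of any decomposition, so no decomposition can have width below 2. The upper and lower bounds meet at 2, so that is the treewidth.

Treewidth 2.
One optimal decomposition is:
Bags: B1 = {3, 8, 9}  B2 = {0, 8, 9}  B3 = {1, 8, 9}  B4 = {1, 7, 9}  B5 = {3, 6, 8}  B6 = {3, 4, 9}  B7 = {0, 2, 8}  B8 = {5, 8, 9}
Tree: B1–B2, B2–B3, B3–B4, B1–B5, B1–B6, B2–B7, B3–B8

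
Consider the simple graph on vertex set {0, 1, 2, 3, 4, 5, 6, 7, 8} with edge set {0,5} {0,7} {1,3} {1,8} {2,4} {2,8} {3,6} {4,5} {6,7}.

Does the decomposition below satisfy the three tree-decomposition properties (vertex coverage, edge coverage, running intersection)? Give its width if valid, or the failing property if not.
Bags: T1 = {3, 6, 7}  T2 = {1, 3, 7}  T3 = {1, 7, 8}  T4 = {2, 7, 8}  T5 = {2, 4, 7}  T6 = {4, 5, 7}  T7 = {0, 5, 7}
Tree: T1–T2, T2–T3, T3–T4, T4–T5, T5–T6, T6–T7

Vertex coverage: the bags together contain {0, 1, 2, 3, 4, 5, 6, 7, 8}, the full vertex set. Edge coverage: each edge of G has both endpoints in at least one bag. Running intersection: for every vertex, the bags containing it form a connected subtree. All three properties hold, so this is a valid tree decomposition of width max|bag| − 1 = 2, and hence tw(G) ≤ 2.

Yes; width 2.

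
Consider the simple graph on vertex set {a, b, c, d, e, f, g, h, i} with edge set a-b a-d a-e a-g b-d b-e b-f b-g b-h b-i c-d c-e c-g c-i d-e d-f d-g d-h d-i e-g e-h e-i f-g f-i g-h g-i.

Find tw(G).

A width-4 tree decomposition is:
Bags: B1 = {b, d, e, g, i}  B2 = {a, b, d, e, g}  B3 = {c, d, e, g, i}  B4 = {b, d, f, g, i}  B5 = {b, d, e, g, h}
Tree: B1–B2, B1–B3, B1–B4, B1–B5
Every bag has size at most 5, so the width is 5 − 1 = 4 and tw(G) ≤ 4. Conversely, {c, d, e, g, i} is a clique of size 5, and the vertices of any clique must share a bag in every tree decomposition; so some bag has ≥ 5 vertices and tw(G) ≥ 4. Combining the bounds, tw(G) = 4.

4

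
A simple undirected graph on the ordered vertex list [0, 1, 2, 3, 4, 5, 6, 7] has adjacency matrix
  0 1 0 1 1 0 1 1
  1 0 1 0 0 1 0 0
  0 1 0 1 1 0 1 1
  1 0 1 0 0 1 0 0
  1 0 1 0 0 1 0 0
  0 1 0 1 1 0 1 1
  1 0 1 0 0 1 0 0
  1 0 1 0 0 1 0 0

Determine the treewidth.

A width-3 tree decomposition is:
Bags: B1 = {0, 2, 5, 7}  B2 = {0, 1, 2, 5}  B3 = {0, 2, 3, 5}  B4 = {0, 2, 4, 5}  B5 = {0, 2, 5, 6}
Tree: B1–B2, B2–B3, B3–B4, B4–B5
Each bag holds 4 vertices, so the decomposition has width 3, which upper-bounds the treewidth. For the lower bound: the 4 vertex sets {2,7}, {0,1}, {5}, {3} are disjoint, each induces a connected subgraph, and every pair is joined by at least one edge of G. Contracting each set to a single vertex therefore yields K_{4} as a minor, and since treewidth is minor-monotone, tw(G) ≥ tw(K_{4}) = 3. Hence tw(G) = 3 exactly.

3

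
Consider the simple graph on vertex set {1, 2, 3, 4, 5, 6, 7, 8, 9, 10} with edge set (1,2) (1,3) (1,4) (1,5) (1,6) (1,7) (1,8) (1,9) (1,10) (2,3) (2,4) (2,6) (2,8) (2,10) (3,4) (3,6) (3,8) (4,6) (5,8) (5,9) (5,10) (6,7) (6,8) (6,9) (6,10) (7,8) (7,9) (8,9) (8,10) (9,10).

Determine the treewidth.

A width-4 tree decomposition is:
Bags: B1 = {1, 6, 8, 9, 10}  B2 = {1, 5, 8, 9, 10}  B3 = {1, 2, 6, 8, 10}  B4 = {1, 2, 3, 6, 8}  B5 = {1, 6, 7, 8, 9}  B6 = {1, 2, 3, 4, 6}
Tree: B1–B2, B1–B3, B3–B4, B1–B5, B4–B6
The largest bag has 5 vertices, giving width 4; this decomposition certifies tw(G) ≤ 4. For the lower bound, the 5 vertices {1, 5, 8, 9, 10} are pairwise adjacent, and any tree decomposition puts a clique entirely inside one bag — forcing width ≥ 4. Combining the bounds, tw(G) = 4.

4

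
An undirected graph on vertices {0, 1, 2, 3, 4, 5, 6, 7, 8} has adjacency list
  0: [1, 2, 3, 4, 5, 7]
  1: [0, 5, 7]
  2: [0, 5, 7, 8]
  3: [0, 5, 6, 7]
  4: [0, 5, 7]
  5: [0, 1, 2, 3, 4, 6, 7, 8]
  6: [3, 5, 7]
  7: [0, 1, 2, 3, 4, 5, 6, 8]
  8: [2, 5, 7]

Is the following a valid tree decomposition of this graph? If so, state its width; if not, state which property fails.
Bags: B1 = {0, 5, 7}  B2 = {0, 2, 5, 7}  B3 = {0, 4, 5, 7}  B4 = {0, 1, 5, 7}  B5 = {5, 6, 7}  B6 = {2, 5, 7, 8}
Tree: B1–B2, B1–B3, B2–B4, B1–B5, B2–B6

No — vertex 3 appears in no bag.

A tree decomposition must satisfy three properties: every vertex lies in some bag; for every edge, both endpoints lie together in some bag; and for every vertex, the bags containing it form a connected subtree. Here vertex 3 appears in no bag, so the decomposition is invalid.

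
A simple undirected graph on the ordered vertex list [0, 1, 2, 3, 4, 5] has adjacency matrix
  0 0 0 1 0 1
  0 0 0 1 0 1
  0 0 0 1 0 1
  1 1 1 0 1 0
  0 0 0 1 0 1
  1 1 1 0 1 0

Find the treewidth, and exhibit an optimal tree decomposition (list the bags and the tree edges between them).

Treewidth 2.
Bags: B1 = {0, 3, 5}  B2 = {3, 4, 5}  B3 = {2, 3, 5}  B4 = {1, 3, 5}
Tree: B1–B2, B2–B3, B3–B4

The largest bag has 3 vertices, giving width 2; this decomposition certifies tw(G) ≤ 2. The edges 0–3–4–5–0 form a cycle, so G is not a tree and its treewidth is at least 2. Therefore the treewidth is 2.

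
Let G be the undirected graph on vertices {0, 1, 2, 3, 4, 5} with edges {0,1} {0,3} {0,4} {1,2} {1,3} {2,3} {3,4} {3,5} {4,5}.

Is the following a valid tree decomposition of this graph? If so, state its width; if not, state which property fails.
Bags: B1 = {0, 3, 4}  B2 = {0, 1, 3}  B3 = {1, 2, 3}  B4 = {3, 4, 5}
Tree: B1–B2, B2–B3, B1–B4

Vertex coverage: the bags together contain {0, 1, 2, 3, 4, 5}, the full vertex set. Edge coverage: each edge of G has both endpoints in at least one bag. Running intersection: for every vertex, the bags containing it form a connected subtree. All three properties hold, so this is a valid tree decomposition of width max|bag| − 1 = 2, and hence tw(G) ≤ 2.

Yes; width 2.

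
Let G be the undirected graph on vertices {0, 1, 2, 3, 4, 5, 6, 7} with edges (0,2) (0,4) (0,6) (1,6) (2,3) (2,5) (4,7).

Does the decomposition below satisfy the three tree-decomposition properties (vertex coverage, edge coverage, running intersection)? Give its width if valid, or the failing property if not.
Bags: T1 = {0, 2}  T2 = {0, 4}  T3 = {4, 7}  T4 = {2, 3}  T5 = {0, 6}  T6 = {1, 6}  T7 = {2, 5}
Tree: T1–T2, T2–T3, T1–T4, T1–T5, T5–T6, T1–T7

Every vertex of G appears in some bag (union = {0, 1, 2, 3, 4, 5, 6, 7}); every edge is covered by a bag; and for each vertex v the set of bags containing v is connected in the bag tree. The decomposition is therefore valid. The largest bag has 2 vertices, so the width is 1.

Yes; width 1.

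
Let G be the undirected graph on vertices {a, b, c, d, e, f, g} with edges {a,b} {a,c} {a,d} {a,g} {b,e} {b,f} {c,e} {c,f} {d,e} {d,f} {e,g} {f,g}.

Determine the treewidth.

3

A width-3 tree decomposition is:
Bags: B1 = {a, d, e, f}  B2 = {a, b, e, f}  B3 = {a, e, f, g}  B4 = {a, c, e, f}
Tree: B1–B2, B2–B3, B3–B4
Each bag holds 4 vertices, so the decomposition has width 3, which upper-bounds the treewidth. For the lower bound: the 4 vertex sets {d,e}, {a,b}, {f}, {g} are disjoint, each induces a connected subgraph, and every pair is joined by at least one edge of G. Contracting each set to a single vertex therefore yields K_{4} as a minor, and since treewidth is minor-monotone, tw(G) ≥ tw(K_{4}) = 3. Combining the bounds, tw(G) = 3.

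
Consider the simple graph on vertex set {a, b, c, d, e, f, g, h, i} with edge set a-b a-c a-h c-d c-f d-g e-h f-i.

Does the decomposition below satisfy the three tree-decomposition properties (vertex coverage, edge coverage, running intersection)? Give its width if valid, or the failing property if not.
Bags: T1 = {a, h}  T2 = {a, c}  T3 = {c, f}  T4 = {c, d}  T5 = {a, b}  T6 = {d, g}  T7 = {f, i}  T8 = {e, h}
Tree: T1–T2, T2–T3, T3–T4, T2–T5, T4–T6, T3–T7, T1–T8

Yes; width 1.

Every vertex of G appears in some bag (union = {a, b, c, d, e, f, g, h, i}); every edge is covered by a bag; and for each vertex v the set of bags containing v is connected in the bag tree. The decomposition is therefore valid. The largest bag has 2 vertices, so the width is 1.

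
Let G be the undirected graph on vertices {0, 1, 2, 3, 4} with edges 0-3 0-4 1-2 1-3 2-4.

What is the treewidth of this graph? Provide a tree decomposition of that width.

Each bag holds 3 vertices, so the decomposition has width 2, which upper-bounds the treewidth. Since 2–4–0–3–1–2 is a cycle in G, G is not acyclic. Forests are exactly the graphs of treewidth ≤ 1, so tw(G) ≥ 2. The upper and lower bounds meet at 2, so that is the treewidth.

Treewidth 2.
Bags: B1 = {0, 2, 4}  B2 = {0, 2, 3}  B3 = {1, 2, 3}
Tree: B1–B2, B2–B3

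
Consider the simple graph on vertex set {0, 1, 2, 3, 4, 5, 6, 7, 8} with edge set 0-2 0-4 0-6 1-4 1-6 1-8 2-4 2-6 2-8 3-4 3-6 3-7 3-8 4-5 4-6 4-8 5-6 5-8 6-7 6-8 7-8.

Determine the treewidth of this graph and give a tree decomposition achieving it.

Treewidth 3.
One optimal decomposition is:
Bags: B1 = {3, 6, 7, 8}  B2 = {3, 4, 6, 8}  B3 = {2, 4, 6, 8}  B4 = {1, 4, 6, 8}  B5 = {4, 5, 6, 8}  B6 = {0, 2, 4, 6}
Tree: B1–B2, B2–B3, B2–B4, B4–B5, B3–B6

Every bag has size at most 4, so the width is 4 − 1 = 3 and tw(G) ≤ 3. Conversely, {0, 2, 4, 6} is a clique of size 4, and the vertices of any clique must share a bag in every tree decomposition; so some bag has ≥ 4 vertices and tw(G) ≥ 3. The upper and lower bounds meet at 3, so that is the treewidth.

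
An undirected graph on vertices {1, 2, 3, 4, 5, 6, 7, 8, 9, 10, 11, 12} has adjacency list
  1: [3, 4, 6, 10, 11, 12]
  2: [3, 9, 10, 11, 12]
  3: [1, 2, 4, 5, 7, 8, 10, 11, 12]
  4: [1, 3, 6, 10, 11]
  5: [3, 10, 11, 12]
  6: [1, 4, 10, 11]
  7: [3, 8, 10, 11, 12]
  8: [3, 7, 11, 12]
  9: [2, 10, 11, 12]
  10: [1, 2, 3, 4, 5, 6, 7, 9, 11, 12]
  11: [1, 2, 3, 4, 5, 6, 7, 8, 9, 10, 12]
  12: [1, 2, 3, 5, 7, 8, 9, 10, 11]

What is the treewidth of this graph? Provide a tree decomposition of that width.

Each bag holds 5 vertices, so the decomposition has width 4, which upper-bounds the treewidth. Conversely, {3, 7, 8, 11, 12} is a clique of size 5, and the vertices of any clique must share a bag in every tree decomposition; so some bag has ≥ 5 vertices and tw(G) ≥ 4. Hence tw(G) = 4 exactly.

Treewidth 4.
Bags: B1 = {2, 3, 10, 11, 12}  B2 = {1, 3, 10, 11, 12}  B3 = {1, 3, 4, 10, 11}  B4 = {3, 7, 10, 11, 12}  B5 = {2, 9, 10, 11, 12}  B6 = {1, 4, 6, 10, 11}  B7 = {3, 5, 10, 11, 12}  B8 = {3, 7, 8, 11, 12}
Tree: B1–B2, B2–B3, B1–B4, B1–B5, B3–B6, B4–B7, B4–B8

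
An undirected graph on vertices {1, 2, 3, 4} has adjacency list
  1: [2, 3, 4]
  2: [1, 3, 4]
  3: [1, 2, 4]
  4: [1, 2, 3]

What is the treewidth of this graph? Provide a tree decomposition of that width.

Treewidth 3.
One optimal decomposition is:
Bags: B1 = {1, 2, 3, 4}
Tree: (single bag)

With just one bag of size 4, the width is 4 − 1 = 3, so tw(G) ≤ 3. Conversely, {1, 2, 3, 4} is a clique of size 4, and the vertices of any clique must share a bag in every tree decomposition; so some bag has ≥ 4 vertices and tw(G) ≥ 3. The upper and lower bounds meet at 3, so that is the treewidth.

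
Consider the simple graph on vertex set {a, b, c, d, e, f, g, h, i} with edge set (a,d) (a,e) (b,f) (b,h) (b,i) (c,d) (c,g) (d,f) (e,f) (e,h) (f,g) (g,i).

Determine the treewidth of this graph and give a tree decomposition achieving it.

Treewidth 3.
One such decomposition:
Bags: B1 = {a, c, d, e}  B2 = {c, d, e, f}  B3 = {c, e, f, g}  B4 = {e, f, g, h}  B5 = {b, f, g, h}  B6 = {b, g, h, i}
Tree: B1–B2, B2–B3, B3–B4, B4–B5, B5–B6

Each bag holds 4 vertices, so the decomposition has width 3, which upper-bounds the treewidth. For the lower bound: the 4 vertex sets {a,c,d}, {e}, {f}, {b,g,h,i} are disjoint, each induces a connected subgraph, and every pair is joined by at least one edge of G. Contracting each set to a single vertex therefore yields K_{4} as a minor, and since treewidth is minor-monotone, tw(G) ≥ tw(K_{4}) = 3. The upper and lower bounds meet at 3, so that is the treewidth.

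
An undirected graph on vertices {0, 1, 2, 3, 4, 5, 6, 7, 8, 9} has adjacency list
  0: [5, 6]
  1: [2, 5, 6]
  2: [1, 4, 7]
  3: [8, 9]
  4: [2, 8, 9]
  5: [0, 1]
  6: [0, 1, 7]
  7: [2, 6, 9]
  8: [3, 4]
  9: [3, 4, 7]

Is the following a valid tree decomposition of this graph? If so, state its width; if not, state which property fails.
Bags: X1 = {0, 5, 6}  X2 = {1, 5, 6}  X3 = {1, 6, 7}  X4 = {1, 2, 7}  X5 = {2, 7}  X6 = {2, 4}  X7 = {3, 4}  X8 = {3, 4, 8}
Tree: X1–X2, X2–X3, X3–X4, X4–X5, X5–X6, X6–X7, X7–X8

No — vertex 9 appears in no bag.

A tree decomposition must satisfy three properties: every vertex lies in some bag; for every edge, both endpoints lie together in some bag; and for every vertex, the bags containing it form a connected subtree. Here vertex 9 appears in no bag, so the decomposition is invalid.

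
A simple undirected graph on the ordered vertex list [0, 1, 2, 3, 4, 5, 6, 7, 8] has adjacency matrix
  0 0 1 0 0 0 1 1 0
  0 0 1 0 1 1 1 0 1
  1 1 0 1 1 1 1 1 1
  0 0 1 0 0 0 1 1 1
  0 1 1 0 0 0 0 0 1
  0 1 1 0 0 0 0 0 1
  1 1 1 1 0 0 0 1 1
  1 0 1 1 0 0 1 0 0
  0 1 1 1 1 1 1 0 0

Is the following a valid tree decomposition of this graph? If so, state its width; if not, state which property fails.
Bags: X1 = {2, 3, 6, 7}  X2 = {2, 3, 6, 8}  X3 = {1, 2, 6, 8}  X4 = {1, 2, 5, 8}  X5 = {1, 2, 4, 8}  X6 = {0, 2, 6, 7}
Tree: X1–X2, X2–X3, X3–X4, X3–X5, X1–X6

Yes; width 3.

Every vertex of G appears in some bag (union = {0, 1, 2, 3, 4, 5, 6, 7, 8}); every edge is covered by a bag; and for each vertex v the set of bags containing v is connected in the bag tree. The decomposition is therefore valid. The largest bag has 4 vertices, so the width is 3.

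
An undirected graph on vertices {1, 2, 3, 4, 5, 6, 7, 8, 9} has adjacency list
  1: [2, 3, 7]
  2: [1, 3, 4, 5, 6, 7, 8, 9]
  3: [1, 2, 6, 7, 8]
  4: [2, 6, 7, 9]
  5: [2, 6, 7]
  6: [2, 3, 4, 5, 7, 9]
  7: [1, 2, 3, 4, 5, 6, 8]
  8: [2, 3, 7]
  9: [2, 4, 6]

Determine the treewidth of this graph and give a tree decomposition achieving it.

Every bag has size at most 4, so the width is 4 − 1 = 3 and tw(G) ≤ 3. For the lower bound, the 4 vertices {2, 4, 6, 9} are pairwise adjacent, and any tree decomposition puts a clique entirely inside one bag — forcing width ≥ 3. Combining the bounds, tw(G) = 3.

Treewidth 3.
One such decomposition:
Bags: B1 = {2, 4, 6, 7}  B2 = {2, 5, 6, 7}  B3 = {2, 3, 6, 7}  B4 = {2, 4, 6, 9}  B5 = {2, 3, 7, 8}  B6 = {1, 2, 3, 7}
Tree: B1–B2, B2–B3, B1–B4, B3–B5, B3–B6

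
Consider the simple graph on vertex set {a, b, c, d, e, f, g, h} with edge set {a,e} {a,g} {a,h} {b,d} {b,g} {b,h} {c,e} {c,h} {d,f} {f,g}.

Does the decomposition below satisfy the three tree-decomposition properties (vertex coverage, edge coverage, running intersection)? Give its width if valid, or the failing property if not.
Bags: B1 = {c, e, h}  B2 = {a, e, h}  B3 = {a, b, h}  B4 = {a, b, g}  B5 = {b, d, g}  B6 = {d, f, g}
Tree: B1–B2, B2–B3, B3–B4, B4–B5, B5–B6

Yes; width 2.

Vertex coverage: the bags together contain {a, b, c, d, e, f, g, h}, the full vertex set. Edge coverage: each edge of G has both endpoints in at least one bag. Running intersection: for every vertex, the bags containing it form a connected subtree. All three properties hold, so this is a valid tree decomposition of width max|bag| − 1 = 2, and hence tw(G) ≤ 2.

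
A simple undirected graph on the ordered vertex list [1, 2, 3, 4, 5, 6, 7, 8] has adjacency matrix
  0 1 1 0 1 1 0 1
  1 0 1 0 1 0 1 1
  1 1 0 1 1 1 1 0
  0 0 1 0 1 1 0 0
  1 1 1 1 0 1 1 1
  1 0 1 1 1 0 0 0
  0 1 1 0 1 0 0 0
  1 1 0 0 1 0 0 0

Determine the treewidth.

A width-3 tree decomposition is:
Bags: B1 = {1, 2, 5, 8}  B2 = {1, 2, 3, 5}  B3 = {2, 3, 5, 7}  B4 = {1, 3, 5, 6}  B5 = {3, 4, 5, 6}
Tree: B1–B2, B2–B3, B2–B4, B4–B5
Each bag holds 4 vertices, so the decomposition has width 3, which upper-bounds the treewidth. For the lower bound, the 4 vertices {1, 2, 5, 8} are pairwise adjacent, and any tree decomposition puts a clique entirely inside one bag — forcing width ≥ 3. Combining the bounds, tw(G) = 3.

3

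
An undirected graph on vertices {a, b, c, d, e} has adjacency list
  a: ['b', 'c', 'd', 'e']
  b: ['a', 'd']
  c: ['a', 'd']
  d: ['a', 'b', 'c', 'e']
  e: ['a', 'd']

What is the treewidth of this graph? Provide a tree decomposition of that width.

Treewidth 2.
One optimal decomposition is:
Bags: B1 = {a, b, d}  B2 = {a, c, d}  B3 = {a, d, e}
Tree: B1–B2, B1–B3

Each bag holds 3 vertices, so the decomposition has width 2, which upper-bounds the treewidth. On the other hand G contains the 3-clique {a, d, e}. A clique must lie in a single bag of any decomposition, so no decomposition can have width below 2. Hence tw(G) = 2 exactly.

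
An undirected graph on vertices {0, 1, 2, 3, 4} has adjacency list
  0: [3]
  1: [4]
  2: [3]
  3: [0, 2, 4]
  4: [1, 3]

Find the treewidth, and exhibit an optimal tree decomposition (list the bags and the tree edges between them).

The largest bag has 2 vertices, giving width 1; this decomposition certifies tw(G) ≤ 1. G has an edge, so its treewidth is at least 1. The upper and lower bounds meet at 1, so that is the treewidth.

Treewidth 1.
Bags: B1 = {2, 3}  B2 = {3, 4}  B3 = {0, 3}  B4 = {1, 4}
Tree: B1–B2, B2–B3, B2–B4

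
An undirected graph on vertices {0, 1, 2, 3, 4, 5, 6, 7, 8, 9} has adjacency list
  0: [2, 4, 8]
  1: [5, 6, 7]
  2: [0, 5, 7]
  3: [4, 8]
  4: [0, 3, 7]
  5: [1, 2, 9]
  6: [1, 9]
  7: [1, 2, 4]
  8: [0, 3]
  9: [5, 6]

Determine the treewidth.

A width-2 tree decomposition is:
Bags: B1 = {3, 4, 8}  B2 = {0, 4, 8}  B3 = {0, 4, 7}  B4 = {0, 2, 7}  B5 = {1, 2, 7}  B6 = {1, 2, 5}  B7 = {1, 5, 6}  B8 = {5, 6, 9}
Tree: B1–B2, B2–B3, B3–B4, B4–B5, B5–B6, B6–B7, B7–B8
Each bag holds 3 vertices, so the decomposition has width 2, which upper-bounds the treewidth. The edges 3–8–0–4–3 form a cycle, so G is not a tree and its treewidth is at least 2. Therefore the treewidth is 2.

2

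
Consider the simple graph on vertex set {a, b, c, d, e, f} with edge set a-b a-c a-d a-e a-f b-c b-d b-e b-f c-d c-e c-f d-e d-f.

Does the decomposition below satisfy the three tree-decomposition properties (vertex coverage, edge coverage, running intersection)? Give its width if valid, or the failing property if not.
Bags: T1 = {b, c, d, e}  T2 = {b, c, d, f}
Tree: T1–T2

No — vertex a appears in no bag.

A tree decomposition must satisfy three properties: every vertex lies in some bag; for every edge, both endpoints lie together in some bag; and for every vertex, the bags containing it form a connected subtree. Here vertex a appears in no bag, so the decomposition is invalid.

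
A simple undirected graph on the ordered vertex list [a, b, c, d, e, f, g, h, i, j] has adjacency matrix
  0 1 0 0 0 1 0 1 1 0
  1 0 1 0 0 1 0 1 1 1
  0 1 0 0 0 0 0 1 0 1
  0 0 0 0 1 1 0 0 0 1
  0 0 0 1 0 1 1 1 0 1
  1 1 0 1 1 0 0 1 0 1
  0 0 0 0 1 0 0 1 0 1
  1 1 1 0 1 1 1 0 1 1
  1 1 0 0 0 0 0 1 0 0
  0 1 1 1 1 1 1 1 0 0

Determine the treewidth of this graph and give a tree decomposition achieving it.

The largest bag has 4 vertices, giving width 3; this decomposition certifies tw(G) ≤ 3. On the other hand G contains the 4-clique {d, e, f, j}. A clique must lie in a single bag of any decomposition, so no decomposition can have width below 3. Therefore the treewidth is 3.

Treewidth 3.
One optimal decomposition is:
Bags: B1 = {e, f, h, j}  B2 = {e, g, h, j}  B3 = {b, f, h, j}  B4 = {a, b, f, h}  B5 = {a, b, h, i}  B6 = {b, c, h, j}  B7 = {d, e, f, j}
Tree: B1–B2, B1–B3, B3–B4, B4–B5, B3–B6, B1–B7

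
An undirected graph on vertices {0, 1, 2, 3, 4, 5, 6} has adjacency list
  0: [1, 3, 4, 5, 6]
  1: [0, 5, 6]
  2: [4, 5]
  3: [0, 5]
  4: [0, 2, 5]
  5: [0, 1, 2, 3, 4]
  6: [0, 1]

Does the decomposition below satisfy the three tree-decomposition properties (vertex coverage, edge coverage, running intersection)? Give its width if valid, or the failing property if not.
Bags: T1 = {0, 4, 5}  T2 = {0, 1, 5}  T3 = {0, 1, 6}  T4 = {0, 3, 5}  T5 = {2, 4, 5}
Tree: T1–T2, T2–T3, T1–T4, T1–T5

Checking the three conditions: (i) the bags cover all of {0, 1, 2, 3, 4, 5, 6}; (ii) for each edge, some bag contains both endpoints; (iii) the bags containing any fixed vertex form a subtree. All hold, so the decomposition is valid with width 3 − 1 = 2.

Yes; width 2.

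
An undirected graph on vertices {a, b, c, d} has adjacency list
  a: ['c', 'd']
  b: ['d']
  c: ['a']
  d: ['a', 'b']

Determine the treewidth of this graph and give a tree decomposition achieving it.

Treewidth 1.
One optimal decomposition is:
Bags: B1 = {b, d}  B2 = {a, d}  B3 = {a, c}
Tree: B1–B2, B2–B3

Every bag has size at most 2, so the width is 2 − 1 = 1 and tw(G) ≤ 1. G has an edge, so its treewidth is at least 1. Hence tw(G) = 1 exactly.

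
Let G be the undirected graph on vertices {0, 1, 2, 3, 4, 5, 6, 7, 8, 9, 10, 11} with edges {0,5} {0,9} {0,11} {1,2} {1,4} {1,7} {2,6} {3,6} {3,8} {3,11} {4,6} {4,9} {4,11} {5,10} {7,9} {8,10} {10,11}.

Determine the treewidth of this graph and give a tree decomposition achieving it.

Treewidth 3.
One optimal decomposition is:
Bags: B1 = {1, 2, 6, 7}  B2 = {1, 4, 6, 7}  B3 = {4, 6, 7, 9}  B4 = {3, 4, 6, 9}  B5 = {3, 4, 9, 11}  B6 = {0, 3, 9, 11}  B7 = {0, 3, 8, 11}  B8 = {0, 8, 10, 11}  B9 = {0, 5, 8, 10}
Tree: B1–B2, B2–B3, B3–B4, B4–B5, B5–B6, B6–B7, B7–B8, B8–B9

Each bag holds 4 vertices, so the decomposition has width 3, which upper-bounds the treewidth. For the lower bound: the 4 vertex sets {1,2,7}, {6}, {4}, {0,3,9,11} are disjoint, each induces a connected subgraph, and every pair is joined by at least one edge of G. Contracting each set to a single vertex therefore yields K_{4} as a minor, and since treewidth is minor-monotone, tw(G) ≥ tw(K_{4}) = 3. Combining the bounds, tw(G) = 3.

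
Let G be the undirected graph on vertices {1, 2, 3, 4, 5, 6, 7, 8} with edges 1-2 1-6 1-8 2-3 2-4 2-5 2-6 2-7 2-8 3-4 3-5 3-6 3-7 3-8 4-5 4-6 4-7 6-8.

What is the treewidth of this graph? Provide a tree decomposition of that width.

The largest bag has 4 vertices, giving width 3; this decomposition certifies tw(G) ≤ 3. For the lower bound, the 4 vertices {1, 2, 6, 8} are pairwise adjacent, and any tree decomposition puts a clique entirely inside one bag — forcing width ≥ 3. Therefore the treewidth is 3.

Treewidth 3.
One such decomposition:
Bags: B1 = {2, 3, 4, 6}  B2 = {2, 3, 4, 7}  B3 = {2, 3, 6, 8}  B4 = {2, 3, 4, 5}  B5 = {1, 2, 6, 8}
Tree: B1–B2, B1–B3, B2–B4, B3–B5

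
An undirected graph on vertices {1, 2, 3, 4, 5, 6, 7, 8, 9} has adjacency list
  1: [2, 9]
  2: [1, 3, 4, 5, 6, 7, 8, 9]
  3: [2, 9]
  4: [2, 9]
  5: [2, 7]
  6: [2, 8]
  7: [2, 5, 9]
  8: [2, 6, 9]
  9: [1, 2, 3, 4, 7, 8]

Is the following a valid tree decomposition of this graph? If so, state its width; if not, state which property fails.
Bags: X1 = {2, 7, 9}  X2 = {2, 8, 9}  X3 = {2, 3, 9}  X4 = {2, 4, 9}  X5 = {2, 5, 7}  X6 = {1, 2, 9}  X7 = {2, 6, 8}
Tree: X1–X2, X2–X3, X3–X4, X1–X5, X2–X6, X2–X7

Yes; width 2.

Checking the three conditions: (i) the bags cover all of {1, 2, 3, 4, 5, 6, 7, 8, 9}; (ii) for each edge, some bag contains both endpoints; (iii) the bags containing any fixed vertex form a subtree. All hold, so the decomposition is valid with width 3 − 1 = 2.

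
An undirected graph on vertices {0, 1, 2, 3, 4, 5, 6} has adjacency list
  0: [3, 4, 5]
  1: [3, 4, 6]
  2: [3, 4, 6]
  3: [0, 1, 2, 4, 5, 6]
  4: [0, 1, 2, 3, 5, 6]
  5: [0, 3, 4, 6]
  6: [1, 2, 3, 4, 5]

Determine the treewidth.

A width-3 tree decomposition is:
Bags: B1 = {1, 3, 4, 6}  B2 = {3, 4, 5, 6}  B3 = {0, 3, 4, 5}  B4 = {2, 3, 4, 6}
Tree: B1–B2, B2–B3, B2–B4
The largest bag has 4 vertices, giving width 3; this decomposition certifies tw(G) ≤ 3. On the other hand G contains the 4-clique {0, 3, 4, 5}. A clique must lie in a single bag of any decomposition, so no decomposition can have width below 3. The upper and lower bounds meet at 3, so that is the treewidth.

3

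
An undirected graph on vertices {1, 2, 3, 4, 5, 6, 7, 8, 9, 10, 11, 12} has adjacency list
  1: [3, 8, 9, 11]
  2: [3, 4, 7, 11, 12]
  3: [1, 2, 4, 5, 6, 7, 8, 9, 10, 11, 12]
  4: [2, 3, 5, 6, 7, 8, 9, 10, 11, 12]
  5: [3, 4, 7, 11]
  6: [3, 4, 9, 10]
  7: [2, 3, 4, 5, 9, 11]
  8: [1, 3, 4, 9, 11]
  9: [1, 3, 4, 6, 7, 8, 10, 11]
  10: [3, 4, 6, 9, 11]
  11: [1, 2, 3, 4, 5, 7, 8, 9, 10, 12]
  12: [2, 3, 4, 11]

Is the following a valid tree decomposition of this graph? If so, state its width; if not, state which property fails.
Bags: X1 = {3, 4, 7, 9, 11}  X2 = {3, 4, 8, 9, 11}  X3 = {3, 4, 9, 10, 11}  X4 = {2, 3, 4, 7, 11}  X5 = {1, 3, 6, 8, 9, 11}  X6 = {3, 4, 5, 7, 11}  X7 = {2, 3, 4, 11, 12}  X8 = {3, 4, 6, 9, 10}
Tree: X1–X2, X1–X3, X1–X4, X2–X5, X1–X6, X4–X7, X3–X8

No — bags containing vertex 6 are not connected in the tree.

A tree decomposition must satisfy three properties: every vertex lies in some bag; for every edge, both endpoints lie together in some bag; and for every vertex, the bags containing it form a connected subtree. Here bags containing vertex 6 are not connected in the tree, so the decomposition is invalid.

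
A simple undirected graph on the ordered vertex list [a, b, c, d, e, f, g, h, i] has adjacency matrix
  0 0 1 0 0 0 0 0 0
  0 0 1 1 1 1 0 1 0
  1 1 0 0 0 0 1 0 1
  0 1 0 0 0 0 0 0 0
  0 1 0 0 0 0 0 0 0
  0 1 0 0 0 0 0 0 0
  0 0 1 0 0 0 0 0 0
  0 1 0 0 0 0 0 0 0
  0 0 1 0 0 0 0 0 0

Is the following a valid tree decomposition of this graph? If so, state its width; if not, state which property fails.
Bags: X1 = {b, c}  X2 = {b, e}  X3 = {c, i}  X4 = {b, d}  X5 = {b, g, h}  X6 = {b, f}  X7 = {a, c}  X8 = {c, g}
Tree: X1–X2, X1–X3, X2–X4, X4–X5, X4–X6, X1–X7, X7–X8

No — bags containing vertex g are not connected in the tree.

A tree decomposition must satisfy three properties: every vertex lies in some bag; for every edge, both endpoints lie together in some bag; and for every vertex, the bags containing it form a connected subtree. Here bags containing vertex g are not connected in the tree, so the decomposition is invalid.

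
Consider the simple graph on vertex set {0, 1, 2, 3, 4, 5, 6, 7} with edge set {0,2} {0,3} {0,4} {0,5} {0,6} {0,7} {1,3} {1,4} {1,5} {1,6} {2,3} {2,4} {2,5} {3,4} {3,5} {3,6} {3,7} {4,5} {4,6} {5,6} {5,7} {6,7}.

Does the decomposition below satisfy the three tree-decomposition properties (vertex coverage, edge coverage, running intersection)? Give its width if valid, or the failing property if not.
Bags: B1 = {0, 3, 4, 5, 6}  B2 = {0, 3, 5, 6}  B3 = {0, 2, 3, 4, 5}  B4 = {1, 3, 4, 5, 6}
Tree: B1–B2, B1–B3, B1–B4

A tree decomposition must satisfy three properties: every vertex lies in some bag; for every edge, both endpoints lie together in some bag; and for every vertex, the bags containing it form a connected subtree. Here vertex 7 appears in no bag, so the decomposition is invalid.

No — vertex 7 appears in no bag.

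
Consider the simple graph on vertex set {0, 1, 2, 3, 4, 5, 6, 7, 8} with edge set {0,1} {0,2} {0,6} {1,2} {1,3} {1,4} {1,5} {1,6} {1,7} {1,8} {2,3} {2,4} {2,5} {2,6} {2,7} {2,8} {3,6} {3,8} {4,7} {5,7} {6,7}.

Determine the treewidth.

3

A width-3 tree decomposition is:
Bags: B1 = {1, 2, 6, 7}  B2 = {1, 2, 3, 6}  B3 = {1, 2, 5, 7}  B4 = {1, 2, 4, 7}  B5 = {0, 1, 2, 6}  B6 = {1, 2, 3, 8}
Tree: B1–B2, B1–B3, B3–B4, B1–B5, B2–B6
Each bag holds 4 vertices, so the decomposition has width 3, which upper-bounds the treewidth. On the other hand G contains the 4-clique {1, 2, 3, 8}. A clique must lie in a single bag of any decomposition, so no decomposition can have width below 3. The upper and lower bounds meet at 3, so that is the treewidth.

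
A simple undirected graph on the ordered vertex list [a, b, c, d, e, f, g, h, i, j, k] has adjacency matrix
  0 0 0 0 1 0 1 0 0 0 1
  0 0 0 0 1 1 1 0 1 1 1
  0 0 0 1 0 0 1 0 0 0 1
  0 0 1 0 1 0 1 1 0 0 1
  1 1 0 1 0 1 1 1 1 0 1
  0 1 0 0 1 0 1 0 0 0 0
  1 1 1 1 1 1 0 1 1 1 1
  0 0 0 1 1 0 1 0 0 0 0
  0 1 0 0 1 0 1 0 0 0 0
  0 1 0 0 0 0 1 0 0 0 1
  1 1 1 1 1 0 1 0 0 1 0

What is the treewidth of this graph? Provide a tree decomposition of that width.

The largest bag has 4 vertices, giving width 3; this decomposition certifies tw(G) ≤ 3. Conversely, {b, g, j, k} is a clique of size 4, and the vertices of any clique must share a bag in every tree decomposition; so some bag has ≥ 4 vertices and tw(G) ≥ 3. The upper and lower bounds meet at 3, so that is the treewidth.

Treewidth 3.
Bags: B1 = {b, e, g, k}  B2 = {b, g, j, k}  B3 = {d, e, g, k}  B4 = {b, e, f, g}  B5 = {d, e, g, h}  B6 = {a, e, g, k}  B7 = {b, e, g, i}  B8 = {c, d, g, k}
Tree: B1–B2, B1–B3, B1–B4, B3–B5, B3–B6, B4–B7, B3–B8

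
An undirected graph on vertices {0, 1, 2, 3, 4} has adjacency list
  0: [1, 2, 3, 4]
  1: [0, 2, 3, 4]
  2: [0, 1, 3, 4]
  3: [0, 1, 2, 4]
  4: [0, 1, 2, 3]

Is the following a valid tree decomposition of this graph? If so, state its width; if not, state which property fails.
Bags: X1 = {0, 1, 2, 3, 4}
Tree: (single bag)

Yes; width 4.

Checking the three conditions: (i) the bags cover all of {0, 1, 2, 3, 4}; (ii) for each edge, some bag contains both endpoints; (iii) the bags containing any fixed vertex form a subtree. All hold, so the decomposition is valid with width 5 − 1 = 4.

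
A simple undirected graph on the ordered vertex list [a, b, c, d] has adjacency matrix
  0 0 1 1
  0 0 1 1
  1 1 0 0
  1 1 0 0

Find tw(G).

2

A width-2 tree decomposition is:
Bags: B1 = {a, b, d}  B2 = {a, b, c}
Tree: B1–B2
The largest bag has 3 vertices, giving width 2; this decomposition certifies tw(G) ≤ 2. The edges b–d–a–c–b form a cycle, so G is not a tree and its treewidth is at least 2. Therefore the treewidth is 2.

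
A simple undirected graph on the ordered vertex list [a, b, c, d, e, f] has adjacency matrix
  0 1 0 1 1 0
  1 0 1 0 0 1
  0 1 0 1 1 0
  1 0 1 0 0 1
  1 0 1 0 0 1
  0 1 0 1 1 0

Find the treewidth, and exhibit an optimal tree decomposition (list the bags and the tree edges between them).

Treewidth 3.
One such decomposition:
Bags: B1 = {a, b, d, e}  B2 = {b, c, d, e}  B3 = {b, d, e, f}
Tree: B1–B2, B2–B3

Every bag has size at most 4, so the width is 4 − 1 = 3 and tw(G) ≤ 3. For the lower bound: the 4 vertex sets {a,d}, {c,e}, {b}, {f} are disjoint, each induces a connected subgraph, and every pair is joined by at least one edge of G. Contracting each set to a single vertex therefore yields K_{4} as a minor, and since treewidth is minor-monotone, tw(G) ≥ tw(K_{4}) = 3. Combining the bounds, tw(G) = 3.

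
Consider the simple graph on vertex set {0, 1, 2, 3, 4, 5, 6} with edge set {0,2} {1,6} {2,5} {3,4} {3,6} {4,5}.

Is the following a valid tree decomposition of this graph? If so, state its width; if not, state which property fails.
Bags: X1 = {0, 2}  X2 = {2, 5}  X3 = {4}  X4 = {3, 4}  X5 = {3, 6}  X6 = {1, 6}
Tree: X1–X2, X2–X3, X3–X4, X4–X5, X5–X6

A tree decomposition must satisfy three properties: every vertex lies in some bag; for every edge, both endpoints lie together in some bag; and for every vertex, the bags containing it form a connected subtree. Here edge (5,4) lies in no bag, so the decomposition is invalid.

No — edge (5,4) lies in no bag.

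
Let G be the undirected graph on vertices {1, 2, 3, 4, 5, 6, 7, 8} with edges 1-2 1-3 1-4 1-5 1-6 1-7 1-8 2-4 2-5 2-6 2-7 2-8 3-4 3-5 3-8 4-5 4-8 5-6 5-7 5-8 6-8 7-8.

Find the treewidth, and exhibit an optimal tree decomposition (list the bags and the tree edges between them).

Every bag has size at most 5, so the width is 5 − 1 = 4 and tw(G) ≤ 4. Conversely, {1, 2, 4, 5, 8} is a clique of size 5, and the vertices of any clique must share a bag in every tree decomposition; so some bag has ≥ 5 vertices and tw(G) ≥ 4. Hence tw(G) = 4 exactly.

Treewidth 4.
One such decomposition:
Bags: B1 = {1, 2, 5, 6, 8}  B2 = {1, 2, 4, 5, 8}  B3 = {1, 2, 5, 7, 8}  B4 = {1, 3, 4, 5, 8}
Tree: B1–B2, B2–B3, B2–B4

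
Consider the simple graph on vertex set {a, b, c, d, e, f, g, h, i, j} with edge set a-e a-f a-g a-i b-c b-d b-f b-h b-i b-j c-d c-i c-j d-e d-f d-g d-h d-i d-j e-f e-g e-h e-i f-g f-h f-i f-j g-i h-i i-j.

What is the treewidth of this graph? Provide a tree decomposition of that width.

Every bag has size at most 5, so the width is 5 − 1 = 4 and tw(G) ≤ 4. For the lower bound, the 5 vertices {b, c, d, i, j} are pairwise adjacent, and any tree decomposition puts a clique entirely inside one bag — forcing width ≥ 4. The upper and lower bounds meet at 4, so that is the treewidth.

Treewidth 4.
Bags: B1 = {b, d, f, i, j}  B2 = {b, c, d, i, j}  B3 = {b, d, f, h, i}  B4 = {d, e, f, h, i}  B5 = {d, e, f, g, i}  B6 = {a, e, f, g, i}
Tree: B1–B2, B1–B3, B3–B4, B4–B5, B5–B6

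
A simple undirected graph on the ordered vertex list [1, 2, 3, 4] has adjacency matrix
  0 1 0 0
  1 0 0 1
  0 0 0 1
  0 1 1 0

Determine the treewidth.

1

A width-1 tree decomposition is:
Bags: B1 = {3, 4}  B2 = {2, 4}  B3 = {1, 2}
Tree: B1–B2, B2–B3
Each bag holds 2 vertices, so the decomposition has width 1, which upper-bounds the treewidth. Any graph with an edge has treewidth ≥ 1, and G has the edge 3–4. Therefore the treewidth is 1.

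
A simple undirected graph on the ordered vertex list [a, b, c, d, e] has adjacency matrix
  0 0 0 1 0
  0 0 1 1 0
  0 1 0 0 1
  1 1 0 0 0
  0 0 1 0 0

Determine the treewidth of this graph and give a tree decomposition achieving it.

Treewidth 1.
One such decomposition:
Bags: B1 = {b, c}  B2 = {b, d}  B3 = {c, e}  B4 = {a, d}
Tree: B1–B2, B1–B3, B2–B4

The largest bag has 2 vertices, giving width 1; this decomposition certifies tw(G) ≤ 1. G has an edge, so its treewidth is at least 1. The upper and lower bounds meet at 1, so that is the treewidth.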